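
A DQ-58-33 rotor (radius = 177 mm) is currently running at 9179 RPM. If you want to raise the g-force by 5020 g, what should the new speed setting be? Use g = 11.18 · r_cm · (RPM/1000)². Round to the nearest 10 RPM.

N₂ ≈ 10470 RPM

r = 177 mm = 17.7 cm
Current RCF = 11.18 × 17.7 × (9.179)² = 11.18 × 17.7 × 84.254041 ≈ 16,672.7 × g
Target RCF = 16,672.7 + 5,020 = 21,692.7 × g
(N/1000)² = 21,692.7 / 197.886 = 109.6222
N = 1000 × √109.6222 ≈ 10,470.1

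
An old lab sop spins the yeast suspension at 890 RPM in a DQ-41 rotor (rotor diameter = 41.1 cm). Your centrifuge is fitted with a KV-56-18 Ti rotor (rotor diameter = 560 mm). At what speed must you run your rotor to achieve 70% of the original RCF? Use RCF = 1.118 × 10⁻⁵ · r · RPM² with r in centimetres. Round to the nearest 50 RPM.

650 RPM

Original rotor: r = 41.1 / 2 = 20.55 cm
RCF_original = 1.118 × 10⁻⁵ × 20.55 × (890)² = 1.118 × 10⁻⁵ × 20.55 × 792,100 ≈ 182 × g
Target RCF = 0.7 × 182 ≈ 127.4 × g
Your rotor: r = 560 mm / 2 = 280 mm = 28 cm
127.4 = 1.118 × 10⁻⁵ × 28 × N²
N² = 127.4 / (31.304 × 10⁻⁵) = 406,977
N ≈ √406,977 ≈ 637.9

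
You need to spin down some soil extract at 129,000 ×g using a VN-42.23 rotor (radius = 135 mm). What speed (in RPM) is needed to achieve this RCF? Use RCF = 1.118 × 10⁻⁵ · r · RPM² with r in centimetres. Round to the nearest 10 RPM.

r = 135 mm = 13.5 cm
RCF = 1.118 × 10⁻⁵ × r × N²
129,000 = 1.118 × 10⁻⁵ × 13.5 × N²
N² = 129,000 / (15.093 × 10⁻⁵) = 854,700,855
N ≈ √854,700,855 ≈ 29,235.3

≈ 29240 RPM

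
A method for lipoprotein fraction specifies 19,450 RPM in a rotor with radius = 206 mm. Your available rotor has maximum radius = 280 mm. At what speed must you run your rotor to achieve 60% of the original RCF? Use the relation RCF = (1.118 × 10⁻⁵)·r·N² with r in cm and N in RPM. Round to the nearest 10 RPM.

Original rotor: r = 206 mm = 20.6 cm
RCF = 1.118 × 10⁻⁵ × r × N²
RCF_original = 1.118 × 10⁻⁵ × 20.6 × (19450)² = 1.118 × 10⁻⁵ × 20.6 × 378,302,500 ≈ 87,126.1 × g
Target RCF = 0.6 × 87,126.1 ≈ 52,275.7 × g
Your rotor: r = 280 mm = 28.0 cm
52,275.7 = 1.118 × 10⁻⁵ × 28 × N²
N² = 52,275.7 / (31.304 × 10⁻⁵) = 166,993,675
N ≈ √166,993,675 ≈ 12,922.6

12920 RPM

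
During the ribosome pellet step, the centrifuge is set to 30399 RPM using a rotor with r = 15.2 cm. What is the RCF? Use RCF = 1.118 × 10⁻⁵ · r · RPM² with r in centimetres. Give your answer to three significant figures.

RCF ≈ 157000 x g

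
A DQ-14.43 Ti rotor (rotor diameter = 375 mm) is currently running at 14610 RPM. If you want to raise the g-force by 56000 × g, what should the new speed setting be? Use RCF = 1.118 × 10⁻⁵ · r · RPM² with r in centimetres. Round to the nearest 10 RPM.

≈ 21920 RPM

r = 375 mm / 2 = 187.5 mm = 18.75 cm
Current RCF = 1.118 × 10⁻⁵ × 18.75 × (14610)² = 1.118 × 10⁻⁵ × 18.75 × 213,452,100 ≈ 44,744.9 × g
Target RCF = 44,744.9 + 56,000 = 100,744.9 × g
N² = 100,744.9 / (20.9625 × 10⁻⁵) = 480,595,826
N ≈ √480,595,826 ≈ 21,922.5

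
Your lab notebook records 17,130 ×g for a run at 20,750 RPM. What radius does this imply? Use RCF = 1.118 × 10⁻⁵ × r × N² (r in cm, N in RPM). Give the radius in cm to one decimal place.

3.6 cm

RCF = 1.118 × 10⁻⁵ × r × N²
17130 = 1.118 × 10⁻⁵ × r × (20750)²
r = 17130 / (1.118 × 10⁻⁵ × 430,562,500) = 17130 / 4813.689 ≈ 3.559 cm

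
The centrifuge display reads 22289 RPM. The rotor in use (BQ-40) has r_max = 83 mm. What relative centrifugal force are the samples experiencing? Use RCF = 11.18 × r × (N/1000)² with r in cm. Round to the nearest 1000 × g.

r = 83 mm = 8.3 cm
RCF = 11.18 × 8.3 × (22.289)² = 11.18 × 8.3 × 496.799521 ≈ 46,100 × g

RCF ≈ 46000 × g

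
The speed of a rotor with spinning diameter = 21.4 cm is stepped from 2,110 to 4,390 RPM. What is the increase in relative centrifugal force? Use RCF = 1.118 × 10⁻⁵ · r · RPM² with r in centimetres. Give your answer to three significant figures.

≈ 1770 g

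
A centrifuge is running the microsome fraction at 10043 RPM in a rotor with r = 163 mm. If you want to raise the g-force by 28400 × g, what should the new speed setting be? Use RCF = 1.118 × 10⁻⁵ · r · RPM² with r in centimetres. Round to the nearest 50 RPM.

r = 163 mm = 16.3 cm
Current RCF = 1.118 × 10⁻⁵ × 16.3 × (10043)² = 1.118 × 10⁻⁵ × 16.3 × 100,861,849 ≈ 18,380.5 × g
Target RCF = 18,380.5 + 28,400 = 46,780.5 × g
N² = 46,780.5 / (18.2234 × 10⁻⁵) = 256,705,664
N ≈ √256,705,664 ≈ 16,022.0

≈ 16000 RPM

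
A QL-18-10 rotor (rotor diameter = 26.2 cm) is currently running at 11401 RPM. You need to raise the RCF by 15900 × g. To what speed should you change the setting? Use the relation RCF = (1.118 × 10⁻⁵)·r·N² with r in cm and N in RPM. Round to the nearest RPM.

15445 RPM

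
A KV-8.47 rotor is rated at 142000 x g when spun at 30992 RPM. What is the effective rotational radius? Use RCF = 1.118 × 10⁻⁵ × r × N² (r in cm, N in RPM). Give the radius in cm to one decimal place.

RCF = 1.118 × 10⁻⁵ × r × N²
142000 = 1.118 × 10⁻⁵ × r × (30992)²
r = 142000 / (1.118 × 10⁻⁵ × 960,504,064) = 142000 / 10738.44 ≈ 13.224 cm

≈ 13.2 cm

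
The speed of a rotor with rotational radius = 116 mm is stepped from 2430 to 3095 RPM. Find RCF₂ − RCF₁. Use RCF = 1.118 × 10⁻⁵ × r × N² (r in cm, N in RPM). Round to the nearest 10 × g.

≈ 480 g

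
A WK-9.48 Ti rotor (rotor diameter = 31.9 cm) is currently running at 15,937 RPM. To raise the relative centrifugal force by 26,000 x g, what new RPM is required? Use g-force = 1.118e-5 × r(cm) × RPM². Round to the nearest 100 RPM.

r = 31.9 / 2 = 15.95 cm
Current RCF = 1.118 × 10⁻⁵ × 15.95 × (15937)² = 1.118 × 10⁻⁵ × 15.95 × 253,987,969 ≈ 45,291.4 × g
Target RCF = 45,291.4 + 26,000 = 71,291.4 × g
N² = 71,291.4 / (17.8321 × 10⁻⁵) = 399,792,509
N ≈ √399,792,509 ≈ 19,994.8

≈ 20000 RPM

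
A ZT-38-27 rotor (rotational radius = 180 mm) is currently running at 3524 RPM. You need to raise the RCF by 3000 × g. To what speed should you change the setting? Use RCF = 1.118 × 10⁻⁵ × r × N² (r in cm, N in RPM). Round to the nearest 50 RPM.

r = 180 mm = 18.0 cm
Current RCF = 1.118 × 10⁻⁵ × 18 × (3524)² = 1.118 × 10⁻⁵ × 18 × 12,418,576 ≈ 2,499.1 × g
Target RCF = 2,499.1 + 3,000 = 5,499.1 × g
N² = 5,499.1 / (20.124 × 10⁻⁵) = 27,326,078
N ≈ √27,326,078 ≈ 5,227.4

≈ 5250 RPM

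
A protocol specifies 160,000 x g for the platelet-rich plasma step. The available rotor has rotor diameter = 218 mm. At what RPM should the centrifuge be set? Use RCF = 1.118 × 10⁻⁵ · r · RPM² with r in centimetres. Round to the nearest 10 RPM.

N ≈ 36230 RPM

r = 218 mm / 2 = 109 mm = 10.9 cm
160,000 = 1.118 × 10⁻⁵ × 10.9 × N²
N² = 160,000 / (12.1862 × 10⁻⁵) = 1,312,960,562
N ≈ √1,312,960,562 ≈ 36,234.8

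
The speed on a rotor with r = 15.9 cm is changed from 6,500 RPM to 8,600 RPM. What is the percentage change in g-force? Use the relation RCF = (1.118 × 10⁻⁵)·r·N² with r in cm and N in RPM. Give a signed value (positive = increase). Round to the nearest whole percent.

RCF ∝ N², so the ratio is (8600/6500)² = (1.323077)² = 1.7505.
Change = 1.7505 − 1 = +0.7505 → +75.1%.

+75%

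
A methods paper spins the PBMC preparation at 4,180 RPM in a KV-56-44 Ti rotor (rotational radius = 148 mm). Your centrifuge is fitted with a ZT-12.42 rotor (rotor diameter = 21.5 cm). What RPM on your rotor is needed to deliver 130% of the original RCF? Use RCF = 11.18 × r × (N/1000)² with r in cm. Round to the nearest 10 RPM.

≈ 5590 RPM

Original rotor: r = 148 mm = 14.8 cm
RCF_original = 11.18 × 14.8 × (4.18)² = 11.18 × 14.8 × 17.4724 ≈ 2,891.1 × g
Target RCF = 1.3 × 2,891.1 ≈ 3,758.4 × g
Your rotor: r = 21.5 / 2 = 10.75 cm
3,758.4 = 11.18 × 10.75 × (N/1000)²
(N/1000)² = 3,758.4 / 120.185 = 31.27179
N = 1000 × √31.27179 ≈ 5,592.1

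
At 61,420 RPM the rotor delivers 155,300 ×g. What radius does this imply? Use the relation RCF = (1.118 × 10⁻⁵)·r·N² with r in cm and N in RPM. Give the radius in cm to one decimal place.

155300 = 1.118 × 10⁻⁵ × r × (61420)²
r = 155300 / (1.118 × 10⁻⁵ × 3,772,416,400) = 155300 / 42175.62 ≈ 3.682 cm

≈ 3.7 cm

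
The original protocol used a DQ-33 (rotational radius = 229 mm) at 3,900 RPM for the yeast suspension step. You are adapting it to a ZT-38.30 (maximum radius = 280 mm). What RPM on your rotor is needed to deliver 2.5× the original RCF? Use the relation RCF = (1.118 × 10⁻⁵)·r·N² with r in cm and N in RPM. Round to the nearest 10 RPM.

≈ 5580 RPM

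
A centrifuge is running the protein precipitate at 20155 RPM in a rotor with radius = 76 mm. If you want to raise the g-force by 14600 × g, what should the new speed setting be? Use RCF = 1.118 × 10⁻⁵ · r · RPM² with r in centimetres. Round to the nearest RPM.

24043 RPM

r = 76 mm = 7.6 cm
Current RCF = 1.118 × 10⁻⁵ × 7.6 × (20155)² = 1.118 × 10⁻⁵ × 7.6 × 406,224,025 ≈ 34,516 × g
Target RCF = 34,516 + 14,600 = 49,116 × g
N² = 49,116 / (8.4968 × 10⁻⁵) = 578,052,914
N ≈ √578,052,914 ≈ 24,042.7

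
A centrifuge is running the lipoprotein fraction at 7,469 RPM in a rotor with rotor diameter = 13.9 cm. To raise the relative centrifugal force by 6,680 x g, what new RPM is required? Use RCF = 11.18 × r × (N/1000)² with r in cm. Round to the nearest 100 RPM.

r = 13.9 / 2 = 6.95 cm
Current RCF = 11.18 × 6.95 × (7.469)² = 11.18 × 6.95 × 55.785961 ≈ 4,334.6 × g
Target RCF = 4,334.6 + 6,680 = 11,014.6 × g
(N/1000)² = 11,014.6 / 77.701 = 141.7562
N = 1000 × √141.7562 ≈ 11,906.1

11900 RPM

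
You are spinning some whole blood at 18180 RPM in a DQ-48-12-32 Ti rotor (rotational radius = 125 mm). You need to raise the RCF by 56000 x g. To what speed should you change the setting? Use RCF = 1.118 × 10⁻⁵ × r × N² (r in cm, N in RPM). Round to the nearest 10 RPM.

N₂ ≈ 27040 RPM

r = 125 mm = 12.5 cm
Current RCF = 1.118 × 10⁻⁵ × 12.5 × (18180)² = 1.118 × 10⁻⁵ × 12.5 × 330,512,400 ≈ 46,189.1 × g
Target RCF = 46,189.1 + 56,000 = 102,189.1 × g
N² = 102,189.1 / (13.975 × 10⁻⁵) = 731,227,907
N ≈ √731,227,907 ≈ 27,041.2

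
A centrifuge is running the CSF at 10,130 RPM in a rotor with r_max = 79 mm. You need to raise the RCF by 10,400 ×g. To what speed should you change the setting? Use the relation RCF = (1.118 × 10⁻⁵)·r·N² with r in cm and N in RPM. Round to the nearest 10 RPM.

r = 79 mm = 7.9 cm
Current RCF = 1.118 × 10⁻⁵ × 7.9 × (10130)² = 1.118 × 10⁻⁵ × 7.9 × 102,616,900 ≈ 9,063.3 × g
Target RCF = 9,063.3 + 10,400 = 19,463.3 × g
N² = 19,463.3 / (8.8322 × 10⁻⁵) = 220,367,519
N ≈ √220,367,519 ≈ 14,844.8

N₂ ≈ 14840 RPM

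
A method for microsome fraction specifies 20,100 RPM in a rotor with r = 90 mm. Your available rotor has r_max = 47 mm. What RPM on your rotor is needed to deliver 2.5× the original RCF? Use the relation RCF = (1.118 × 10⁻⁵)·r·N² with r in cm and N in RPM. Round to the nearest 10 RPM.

≈ 43980 RPM

Original rotor: r = 90 mm = 9.0 cm
RCF_original = 1.118 × 10⁻⁵ × 9 × (20100)² = 1.118 × 10⁻⁵ × 9 × 404,010,000 ≈ 40,651.5 × g
Target RCF = 2.5 × 40,651.5 ≈ 101,628.8 × g
Your rotor: r = 47 mm = 4.7 cm
101,628.8 = 1.118 × 10⁻⁵ × 4.7 × N²
N² = 101,628.8 / (5.2546 × 10⁻⁵) = 1,934,092,034
N ≈ √1,934,092,034 ≈ 43,978.3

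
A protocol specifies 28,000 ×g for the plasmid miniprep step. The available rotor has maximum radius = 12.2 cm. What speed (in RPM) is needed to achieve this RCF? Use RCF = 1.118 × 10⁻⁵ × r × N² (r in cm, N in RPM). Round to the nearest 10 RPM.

RCF = 1.118 × 10⁻⁵ × r × N²
28,000 = 1.118 × 10⁻⁵ × 12.2 × N²
N² = 28,000 / (13.6396 × 10⁻⁵) = 205,284,612
N ≈ √205,284,612 ≈ 14,327.8

14330 RPM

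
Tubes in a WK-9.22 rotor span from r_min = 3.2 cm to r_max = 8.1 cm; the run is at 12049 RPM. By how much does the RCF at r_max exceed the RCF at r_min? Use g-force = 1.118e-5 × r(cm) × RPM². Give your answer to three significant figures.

ΔRCF ≈ 7950 ×g

RCF_max = 1.118 × 10⁻⁵ × 8.1 × (12049)² = 1.118 × 10⁻⁵ × 8.1 × 145,178,401 ≈ 13,147.1 × g
RCF_min = 1.118 × 10⁻⁵ × 3.2 × (12049)² = 1.118 × 10⁻⁵ × 3.2 × 145,178,401 ≈ 5,193.9 × g
ΔRCF = 13,147.1 − 5,193.9 = 7,953.2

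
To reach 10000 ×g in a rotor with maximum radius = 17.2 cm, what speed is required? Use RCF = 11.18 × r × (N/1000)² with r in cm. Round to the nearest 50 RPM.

10,000 = 11.18 × 17.2 × (N/1000)²
(N/1000)² = 10,000 / 192.296 = 52.00316
N = 1000 × √52.00316 ≈ 7,211.3

N ≈ 7200 RPM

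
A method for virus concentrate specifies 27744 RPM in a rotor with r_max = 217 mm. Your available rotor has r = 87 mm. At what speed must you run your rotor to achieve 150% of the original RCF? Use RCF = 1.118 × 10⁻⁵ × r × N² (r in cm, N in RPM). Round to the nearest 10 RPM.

Original rotor: r = 217 mm = 21.7 cm
RCF = 1.118 × 10⁻⁵ × r × N²
RCF_original = 1.118 × 10⁻⁵ × 21.7 × (27744)² = 1.118 × 10⁻⁵ × 21.7 × 769,729,536 ≈ 186,741 × g
Target RCF = 1.5 × 186,741 ≈ 280,111.5 × g
Your rotor: r = 87 mm = 8.7 cm
280,111.5 = 1.118 × 10⁻⁵ × 8.7 × N²
N² = 280,111.5 / (9.7266 × 10⁻⁵) = 2,879,850,102
N ≈ √2,879,850,102 ≈ 53,664.2

≈ 53660 RPM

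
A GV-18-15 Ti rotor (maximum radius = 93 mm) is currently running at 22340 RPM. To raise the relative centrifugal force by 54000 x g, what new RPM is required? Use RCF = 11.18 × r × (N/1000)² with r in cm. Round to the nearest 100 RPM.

r = 93 mm = 9.3 cm
Current RCF = 11.18 × 9.3 × (22.34)² = 11.18 × 9.3 × 499.0756 ≈ 51,890.9 × g
Target RCF = 51,890.9 + 54,000 = 105,890.9 × g
(N/1000)² = 105,890.9 / 103.974 = 1018.436
N = 1000 × √1018.436 ≈ 31,912.9

≈ 31900 RPM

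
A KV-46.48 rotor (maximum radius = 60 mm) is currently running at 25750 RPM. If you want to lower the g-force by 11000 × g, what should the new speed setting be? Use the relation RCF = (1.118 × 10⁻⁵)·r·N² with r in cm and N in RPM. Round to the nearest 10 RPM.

r = 60 mm = 6.0 cm
Current RCF = 1.118 × 10⁻⁵ × 6 × (25750)² = 1.118 × 10⁻⁵ × 6 × 663,062,500 ≈ 44,478.2 × g
Target RCF = 44,478.2 − 11,000 = 33,478.2 × g
N² = 33,478.2 / (6.708 × 10⁻⁵) = 499,078,712
N ≈ √499,078,712 ≈ 22,340.1

≈ 22340 RPM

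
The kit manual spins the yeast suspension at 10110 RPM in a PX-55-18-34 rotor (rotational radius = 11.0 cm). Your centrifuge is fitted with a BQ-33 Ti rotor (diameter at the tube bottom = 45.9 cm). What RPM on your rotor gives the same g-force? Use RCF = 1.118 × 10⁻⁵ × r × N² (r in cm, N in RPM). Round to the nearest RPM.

RCF_original = 1.118 × 10⁻⁵ × 11 × (10110)² = 1.118 × 10⁻⁵ × 11 × 102,212,100 ≈ 12,570 × g
Your rotor: r = 45.9 / 2 = 22.95 cm
12,570 = 1.118 × 10⁻⁵ × 22.95 × N²
N² = 12,570 / (25.6581 × 10⁻⁵) = 48,990,377
N ≈ √48,990,377 ≈ 6,999.3

≈ 6999 RPM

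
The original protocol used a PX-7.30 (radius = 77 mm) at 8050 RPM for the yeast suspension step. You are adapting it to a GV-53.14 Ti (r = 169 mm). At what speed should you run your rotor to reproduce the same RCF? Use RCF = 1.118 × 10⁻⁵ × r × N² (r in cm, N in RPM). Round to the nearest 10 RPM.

≈ 5430 RPM

Original rotor: r = 77 mm = 7.7 cm
RCF_original = 1.118 × 10⁻⁵ × 7.7 × (8050)² = 1.118 × 10⁻⁵ × 7.7 × 64,802,500 ≈ 5,578.6 × g
Your rotor: r = 169 mm = 16.9 cm
5,578.6 = 1.118 × 10⁻⁵ × 16.9 × N²
N² = 5,578.6 / (18.8942 × 10⁻⁵) = 29,525,463
N ≈ √29,525,463 ≈ 5,433.7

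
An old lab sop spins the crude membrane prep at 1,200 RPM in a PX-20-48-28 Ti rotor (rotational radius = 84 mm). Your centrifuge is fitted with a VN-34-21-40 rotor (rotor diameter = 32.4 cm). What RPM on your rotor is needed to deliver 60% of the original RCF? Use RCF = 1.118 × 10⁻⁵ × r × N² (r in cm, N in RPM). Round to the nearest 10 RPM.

Original rotor: r = 84 mm = 8.4 cm
RCF = 1.118 × 10⁻⁵ × r × N²
RCF_original = 1.118 × 10⁻⁵ × 8.4 × (1200)² = 1.118 × 10⁻⁵ × 8.4 × 1,440,000 ≈ 135.2 × g
Target RCF = 0.6 × 135.2 ≈ 81.1 × g
Your rotor: r = 32.4 / 2 = 16.2 cm
81.1 = 1.118 × 10⁻⁵ × 16.2 × N²
N² = 81.1 / (18.1116 × 10⁻⁵) = 447,779
N ≈ √447,779 ≈ 669.2

≈ 670 RPM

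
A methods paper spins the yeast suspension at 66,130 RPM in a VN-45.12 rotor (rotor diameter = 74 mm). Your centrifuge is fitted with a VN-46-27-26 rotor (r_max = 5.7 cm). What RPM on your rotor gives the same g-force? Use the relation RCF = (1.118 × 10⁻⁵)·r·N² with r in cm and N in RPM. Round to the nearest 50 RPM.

Original rotor: r = 74 mm / 2 = 37 mm = 3.7 cm
RCF_original = 1.118 × 10⁻⁵ × 3.7 × (66130)² = 1.118 × 10⁻⁵ × 3.7 × 4,373,176,900 ≈ 180,900.8 × g
180,900.8 = 1.118 × 10⁻⁵ × 5.7 × N²
N² = 180,900.8 / (6.3726 × 10⁻⁵) = 2,838,728,306
N ≈ √2,838,728,306 ≈ 53,279.7

53300 RPM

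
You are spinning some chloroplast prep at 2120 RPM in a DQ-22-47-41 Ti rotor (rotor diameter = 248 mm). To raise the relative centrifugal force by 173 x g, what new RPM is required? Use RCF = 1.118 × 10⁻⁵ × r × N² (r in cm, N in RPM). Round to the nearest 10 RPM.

N₂ ≈ 2400 RPM

r = 248 mm / 2 = 124 mm = 12.4 cm
Current RCF = 1.118 × 10⁻⁵ × 12.4 × (2120)² = 1.118 × 10⁻⁵ × 12.4 × 4,494,400 ≈ 623.1 × g
Target RCF = 623.1 + 173 = 796.1 × g
N² = 796.1 / (13.8632 × 10⁻⁵) = 5,742,541
N ≈ √5,742,541 ≈ 2,396.4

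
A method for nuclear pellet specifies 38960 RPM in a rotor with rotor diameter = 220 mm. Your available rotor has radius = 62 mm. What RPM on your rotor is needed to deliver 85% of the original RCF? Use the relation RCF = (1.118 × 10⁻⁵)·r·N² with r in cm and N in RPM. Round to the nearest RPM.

Original rotor: r = 220 mm / 2 = 110 mm = 11 cm
RCF_original = 1.118 × 10⁻⁵ × 11 × (38960)² = 1.118 × 10⁻⁵ × 11 × 1,517,881,600 ≈ 186,669.1 × g
Target RCF = 0.85 × 186,669.1 ≈ 158,668.7 × g
Your rotor: r = 62 mm = 6.2 cm
158,668.7 = 1.118 × 10⁻⁵ × 6.2 × N²
N² = 158,668.7 / (6.9316 × 10⁻⁵) = 2,289,063,131
N ≈ √2,289,063,131 ≈ 47,844.2

≈ 47844 RPM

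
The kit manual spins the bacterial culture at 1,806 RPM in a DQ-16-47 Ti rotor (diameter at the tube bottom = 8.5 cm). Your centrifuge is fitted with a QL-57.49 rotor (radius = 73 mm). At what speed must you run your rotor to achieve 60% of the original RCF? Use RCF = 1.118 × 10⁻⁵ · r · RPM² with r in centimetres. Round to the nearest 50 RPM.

1050 RPM

Original rotor: r = 8.5 / 2 = 4.25 cm
RCF = 1.118 × 10⁻⁵ × r × N²
RCF_original = 1.118 × 10⁻⁵ × 4.25 × (1806)² = 1.118 × 10⁻⁵ × 4.25 × 3,261,636 ≈ 155 × g
Target RCF = 0.6 × 155 ≈ 93 × g
Your rotor: r = 73 mm = 7.3 cm
93 = 1.118 × 10⁻⁵ × 7.3 × N²
N² = 93 / (8.1614 × 10⁻⁵) = 1,139,510
N ≈ √1,139,510 ≈ 1,067.5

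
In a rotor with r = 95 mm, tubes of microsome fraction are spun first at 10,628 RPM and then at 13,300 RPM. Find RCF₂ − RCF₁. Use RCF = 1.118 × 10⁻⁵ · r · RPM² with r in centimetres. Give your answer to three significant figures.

r = 95 mm = 9.5 cm
RCF₁ = 1.118 × 10⁻⁵ × 9.5 × (10628)² = 1.118 × 10⁻⁵ × 9.5 × 112,954,384 ≈ 11,996.9 × g
RCF₂ = 1.118 × 10⁻⁵ × 9.5 × (13300)² = 1.118 × 10⁻⁵ × 9.5 × 176,890,000 ≈ 18,787.5 × g
Increase = 18,787.5 − 11,996.9 = 6,790.6

6790 ×g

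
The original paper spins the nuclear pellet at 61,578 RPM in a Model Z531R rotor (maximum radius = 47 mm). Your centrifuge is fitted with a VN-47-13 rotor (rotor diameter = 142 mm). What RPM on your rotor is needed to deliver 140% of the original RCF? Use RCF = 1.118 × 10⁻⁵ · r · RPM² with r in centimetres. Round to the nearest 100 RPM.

≈ 59300 RPM

Original rotor: r = 47 mm = 4.7 cm
RCF_original = 1.118 × 10⁻⁵ × 4.7 × (61578)² = 1.118 × 10⁻⁵ × 4.7 × 3,791,850,084 ≈ 199,246.6 × g
Target RCF = 1.4 × 199,246.6 ≈ 278,945.2 × g
Your rotor: r = 142 mm / 2 = 71 mm = 7.1 cm
278,945.2 = 1.118 × 10⁻⁵ × 7.1 × N²
N² = 278,945.2 / (7.9378 × 10⁻⁵) = 3,514,137,418
N ≈ √3,514,137,418 ≈ 59,280.2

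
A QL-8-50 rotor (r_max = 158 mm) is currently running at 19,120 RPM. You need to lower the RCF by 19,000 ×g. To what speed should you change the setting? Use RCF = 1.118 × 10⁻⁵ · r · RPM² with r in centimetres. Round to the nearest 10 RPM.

≈ 16060 RPM

r = 158 mm = 15.8 cm
Current RCF = 1.118 × 10⁻⁵ × 15.8 × (19120)² = 1.118 × 10⁻⁵ × 15.8 × 365,574,400 ≈ 64,576.5 × g
Target RCF = 64,576.5 − 19,000 = 45,576.5 × g
N² = 45,576.5 / (17.6644 × 10⁻⁵) = 258,013,292
N ≈ √258,013,292 ≈ 16,062.8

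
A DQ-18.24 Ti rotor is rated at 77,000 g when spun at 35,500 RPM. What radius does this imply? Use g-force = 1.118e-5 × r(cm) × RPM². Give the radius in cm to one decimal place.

≈ 5.5 cm

77000 = 1.118 × 10⁻⁵ × r × (35500)²
r = 77000 / (1.118 × 10⁻⁵ × 1,260,250,000) = 77000 / 14089.59 ≈ 5.465 cm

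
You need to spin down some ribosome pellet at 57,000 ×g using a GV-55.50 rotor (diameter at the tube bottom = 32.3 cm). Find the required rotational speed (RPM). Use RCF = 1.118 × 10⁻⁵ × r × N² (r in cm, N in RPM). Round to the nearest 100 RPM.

N ≈ 17800 RPM

r = 32.3 / 2 = 16.15 cm
57,000 = 1.118 × 10⁻⁵ × 16.15 × N²
N² = 57,000 / (18.0557 × 10⁻⁵) = 315,689,782
N ≈ √315,689,782 ≈ 17,767.7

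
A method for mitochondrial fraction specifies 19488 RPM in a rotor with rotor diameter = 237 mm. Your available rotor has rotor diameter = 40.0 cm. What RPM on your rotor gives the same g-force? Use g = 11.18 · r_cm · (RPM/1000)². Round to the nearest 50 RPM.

15000 RPM

Original rotor: r = 237 mm / 2 = 118.5 mm = 11.85 cm
RCF_original = 11.18 × 11.85 × (19.488)² = 11.18 × 11.85 × 379.782144 ≈ 50,314.7 × g
Your rotor: r = 40.0 / 2 = 20 cm
50,314.7 = 11.18 × 20 × (N/1000)²
(N/1000)² = 50,314.7 / 223.6 = 225.021
N = 1000 × √225.021 ≈ 15,000.7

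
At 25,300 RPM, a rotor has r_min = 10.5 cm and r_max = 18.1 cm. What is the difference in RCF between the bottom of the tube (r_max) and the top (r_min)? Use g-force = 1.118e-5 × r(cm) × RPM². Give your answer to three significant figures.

ΔRCF ≈ 54400 ×g

RCF_max = 1.118 × 10⁻⁵ × 18.1 × (25300)² = 1.118 × 10⁻⁵ × 18.1 × 640,090,000 ≈ 129,527.3 × g
RCF_min = 1.118 × 10⁻⁵ × 10.5 × (25300)² = 1.118 × 10⁻⁵ × 10.5 × 640,090,000 ≈ 75,140.2 × g
ΔRCF = 129,527.3 − 75,140.2 = 54,387.1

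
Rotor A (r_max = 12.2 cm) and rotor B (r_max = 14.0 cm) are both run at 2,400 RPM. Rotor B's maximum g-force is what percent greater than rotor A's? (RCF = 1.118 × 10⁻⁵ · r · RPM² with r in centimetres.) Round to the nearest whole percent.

15%

At equal RPM, RCF scales linearly with r: ratio = 14.0 / 12.2 = 1.1475.
So rotor B delivers 14.8% more g-force.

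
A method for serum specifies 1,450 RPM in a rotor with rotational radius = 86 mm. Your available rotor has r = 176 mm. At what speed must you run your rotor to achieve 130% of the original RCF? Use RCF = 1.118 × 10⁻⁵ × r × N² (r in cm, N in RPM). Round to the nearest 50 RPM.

1150 RPM

Original rotor: r = 86 mm = 8.6 cm
RCF = 1.118 × 10⁻⁵ × r × N²
RCF_original = 1.118 × 10⁻⁵ × 8.6 × (1450)² = 1.118 × 10⁻⁵ × 8.6 × 2,102,500 ≈ 202.2 × g
Target RCF = 1.3 × 202.2 ≈ 262.9 × g
Your rotor: r = 176 mm = 17.6 cm
262.9 = 1.118 × 10⁻⁵ × 17.6 × N²
N² = 262.9 / (19.6768 × 10⁻⁵) = 1,336,091
N ≈ √1,336,091 ≈ 1,155.9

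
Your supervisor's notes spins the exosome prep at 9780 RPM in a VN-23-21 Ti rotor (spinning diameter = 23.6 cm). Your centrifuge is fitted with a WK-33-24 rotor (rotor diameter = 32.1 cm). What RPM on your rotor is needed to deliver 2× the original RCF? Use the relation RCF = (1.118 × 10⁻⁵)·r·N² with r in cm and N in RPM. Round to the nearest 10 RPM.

≈ 11860 RPM

Original rotor: r = 23.6 / 2 = 11.8 cm
RCF = 1.118 × 10⁻⁵ × r × N²
RCF_original = 1.118 × 10⁻⁵ × 11.8 × (9780)² = 1.118 × 10⁻⁵ × 11.8 × 95,648,400 ≈ 12,618.3 × g
Target RCF = 2 × 12,618.3 ≈ 25,236.6 × g
Your rotor: r = 32.1 / 2 = 16.05 cm
25,236.6 = 1.118 × 10⁻⁵ × 16.05 × N²
N² = 25,236.6 / (17.9439 × 10⁻⁵) = 140,641,667
N ≈ √140,641,667 ≈ 11,859.2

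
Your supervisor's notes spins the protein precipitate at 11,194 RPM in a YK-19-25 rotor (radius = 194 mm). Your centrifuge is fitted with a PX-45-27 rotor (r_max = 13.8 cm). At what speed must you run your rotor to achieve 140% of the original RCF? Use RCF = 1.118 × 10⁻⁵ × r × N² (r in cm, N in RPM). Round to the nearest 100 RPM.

Original rotor: r = 194 mm = 19.4 cm
RCF = 1.118 × 10⁻⁵ × r × N²
RCF_original = 1.118 × 10⁻⁵ × 19.4 × (11194)² = 1.118 × 10⁻⁵ × 19.4 × 125,305,636 ≈ 27,177.8 × g
Target RCF = 1.4 × 27,177.8 ≈ 38,048.9 × g
38,048.9 = 1.118 × 10⁻⁵ × 13.8 × N²
N² = 38,048.9 / (15.4284 × 10⁻⁵) = 246,615,981
N ≈ √246,615,981 ≈ 15,704.0

15700 RPM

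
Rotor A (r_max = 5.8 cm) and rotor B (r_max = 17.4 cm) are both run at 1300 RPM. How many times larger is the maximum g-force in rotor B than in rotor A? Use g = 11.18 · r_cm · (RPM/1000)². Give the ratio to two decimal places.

3.00

At fixed N, RCF ∝ r, so RCF_B/RCF_A = r_B/r_A = 17.4 / 5.8 = 3.0000.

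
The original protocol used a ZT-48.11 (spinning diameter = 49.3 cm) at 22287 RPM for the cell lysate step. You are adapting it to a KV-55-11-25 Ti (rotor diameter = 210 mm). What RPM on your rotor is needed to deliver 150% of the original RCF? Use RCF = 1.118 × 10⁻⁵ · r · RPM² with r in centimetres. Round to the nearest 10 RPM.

Original rotor: r = 49.3 / 2 = 24.65 cm
RCF_original = 1.118 × 10⁻⁵ × 24.65 × (22287)² = 1.118 × 10⁻⁵ × 24.65 × 496,710,369 ≈ 136,886.9 × g
Target RCF = 1.5 × 136,886.9 ≈ 205,330.3 × g
Your rotor: r = 210 mm / 2 = 105 mm = 10.5 cm
205,330.3 = 1.118 × 10⁻⁵ × 10.5 × N²
N² = 205,330.3 / (11.739 × 10⁻⁵) = 1,749,129,398
N ≈ √1,749,129,398 ≈ 41,822.6

≈ 41820 RPM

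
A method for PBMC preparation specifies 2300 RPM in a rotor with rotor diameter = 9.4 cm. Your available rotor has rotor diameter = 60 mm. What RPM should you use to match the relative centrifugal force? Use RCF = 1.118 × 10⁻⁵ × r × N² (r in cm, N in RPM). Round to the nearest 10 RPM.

Original rotor: r = 9.4 / 2 = 4.7 cm
RCF_original = 1.118 × 10⁻⁵ × 4.7 × (2300)² = 1.118 × 10⁻⁵ × 4.7 × 5,290,000 ≈ 278 × g
Your rotor: r = 60 mm / 2 = 30 mm = 3 cm
278 = 1.118 × 10⁻⁵ × 3 × N²
N² = 278 / (3.354 × 10⁻⁵) = 8,288,611
N ≈ √8,288,611 ≈ 2,879.0

2880 RPM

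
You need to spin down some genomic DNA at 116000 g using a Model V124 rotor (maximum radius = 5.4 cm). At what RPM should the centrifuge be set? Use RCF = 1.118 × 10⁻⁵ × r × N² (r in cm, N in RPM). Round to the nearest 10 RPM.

116,000 = 1.118 × 10⁻⁵ × 5.4 × N²
N² = 116,000 / (6.0372 × 10⁻⁵) = 1,921,420,526
N ≈ √1,921,420,526 ≈ 43,834.0

≈ 43830 RPM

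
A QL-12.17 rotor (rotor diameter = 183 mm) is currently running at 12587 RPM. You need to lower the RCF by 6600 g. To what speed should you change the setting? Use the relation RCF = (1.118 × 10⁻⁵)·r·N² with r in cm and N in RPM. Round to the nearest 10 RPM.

9690 RPM

r = 183 mm / 2 = 91.5 mm = 9.15 cm
Current RCF = 1.118 × 10⁻⁵ × 9.15 × (12587)² = 1.118 × 10⁻⁵ × 9.15 × 158,432,569 ≈ 16,207.2 × g
Target RCF = 16,207.2 − 6,600 = 9,607.2 × g
N² = 9,607.2 / (10.2297 × 10⁻⁵) = 93,914,778
N ≈ √93,914,778 ≈ 9,691.0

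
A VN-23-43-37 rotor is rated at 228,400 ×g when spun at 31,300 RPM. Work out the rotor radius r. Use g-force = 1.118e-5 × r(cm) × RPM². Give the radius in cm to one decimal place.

≈ 20.9 cm

228400 = 1.118 × 10⁻⁵ × r × (31300)²
r = 228400 / (1.118 × 10⁻⁵ × 979,690,000) = 228400 / 10952.93 ≈ 20.853 cm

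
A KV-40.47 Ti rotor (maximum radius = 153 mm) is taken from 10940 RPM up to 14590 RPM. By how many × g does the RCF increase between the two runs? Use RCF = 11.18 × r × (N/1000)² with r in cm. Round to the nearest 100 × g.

r = 153 mm = 15.3 cm
RCF₁ = 11.18 × 15.3 × (10.94)² = 11.18 × 15.3 × 119.6836 ≈ 20,472.4 × g
RCF₂ = 11.18 × 15.3 × (14.59)² = 11.18 × 15.3 × 212.8681 ≈ 36,411.9 × g
Increase = 36,411.9 − 20,472.4 = 15,939.5

≈ 15900 × g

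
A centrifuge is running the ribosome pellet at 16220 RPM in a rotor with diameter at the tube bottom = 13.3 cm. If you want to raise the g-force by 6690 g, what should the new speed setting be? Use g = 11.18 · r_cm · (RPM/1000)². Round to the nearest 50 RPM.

r = 13.3 / 2 = 6.65 cm
Current RCF = 11.18 × 6.65 × (16.22)² = 11.18 × 6.65 × 263.0884 ≈ 19,559.8 × g
Target RCF = 19,559.8 + 6,690 = 26,249.8 × g
(N/1000)² = 26,249.8 / 74.347 = 353.0714
N = 1000 × √353.0714 ≈ 18,790.2

≈ 18800 RPM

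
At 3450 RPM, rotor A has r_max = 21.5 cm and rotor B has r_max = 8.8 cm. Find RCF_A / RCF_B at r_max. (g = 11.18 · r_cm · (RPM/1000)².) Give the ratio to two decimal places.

2.44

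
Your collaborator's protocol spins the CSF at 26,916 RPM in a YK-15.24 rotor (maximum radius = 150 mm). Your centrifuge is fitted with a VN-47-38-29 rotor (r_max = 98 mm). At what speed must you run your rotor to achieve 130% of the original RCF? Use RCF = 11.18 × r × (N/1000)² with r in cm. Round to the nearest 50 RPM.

≈ 37950 RPM

Original rotor: r = 150 mm = 15.0 cm
RCF = 11.18 × r × (N/1000)²
RCF_original = 11.18 × 15 × (26.916)² = 11.18 × 15 × 724.471056 ≈ 121,493.8 × g
Target RCF = 1.3 × 121,493.8 ≈ 157,941.9 × g
Your rotor: r = 98 mm = 9.8 cm
157,941.9 = 11.18 × 9.8 × (N/1000)²
(N/1000)² = 157,941.9 / 109.564 = 1441.549
N = 1000 × √1441.549 ≈ 37,967.7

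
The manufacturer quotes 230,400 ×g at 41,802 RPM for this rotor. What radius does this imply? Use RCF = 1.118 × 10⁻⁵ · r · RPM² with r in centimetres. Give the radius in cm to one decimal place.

RCF = 1.118 × 10⁻⁵ × r × N²
230400 = 1.118 × 10⁻⁵ × r × (41802)²
r = 230400 / (1.118 × 10⁻⁵ × 1,747,407,204) = 230400 / 19536.01 ≈ 11.794 cm

≈ 11.8 cm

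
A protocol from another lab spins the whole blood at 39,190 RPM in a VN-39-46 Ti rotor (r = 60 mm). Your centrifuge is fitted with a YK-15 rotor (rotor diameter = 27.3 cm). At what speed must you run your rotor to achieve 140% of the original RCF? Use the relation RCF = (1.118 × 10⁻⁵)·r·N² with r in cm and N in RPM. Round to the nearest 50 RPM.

30750 RPM

Original rotor: r = 60 mm = 6.0 cm
RCF_original = 1.118 × 10⁻⁵ × 6 × (39190)² = 1.118 × 10⁻⁵ × 6 × 1,535,856,100 ≈ 103,025.2 × g
Target RCF = 1.4 × 103,025.2 ≈ 144,235.3 × g
Your rotor: r = 27.3 / 2 = 13.65 cm
144,235.3 = 1.118 × 10⁻⁵ × 13.65 × N²
N² = 144,235.3 / (15.2607 × 10⁻⁵) = 945,142,097
N ≈ √945,142,097 ≈ 30,743.2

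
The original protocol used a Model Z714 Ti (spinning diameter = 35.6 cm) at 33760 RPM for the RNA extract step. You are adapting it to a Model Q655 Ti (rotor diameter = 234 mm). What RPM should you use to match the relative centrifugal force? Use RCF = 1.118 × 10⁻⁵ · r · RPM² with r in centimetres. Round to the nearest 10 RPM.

≈ 41640 RPM

Original rotor: r = 35.6 / 2 = 17.8 cm
RCF = 1.118 × 10⁻⁵ × r × N²
RCF_original = 1.118 × 10⁻⁵ × 17.8 × (33760)² = 1.118 × 10⁻⁵ × 17.8 × 1,139,737,600 ≈ 226,812.3 × g
Your rotor: r = 234 mm / 2 = 117 mm = 11.7 cm
226,812.3 = 1.118 × 10⁻⁵ × 11.7 × N²
N² = 226,812.3 / (13.0806 × 10⁻⁵) = 1,733,959,451
N ≈ √1,733,959,451 ≈ 41,640.8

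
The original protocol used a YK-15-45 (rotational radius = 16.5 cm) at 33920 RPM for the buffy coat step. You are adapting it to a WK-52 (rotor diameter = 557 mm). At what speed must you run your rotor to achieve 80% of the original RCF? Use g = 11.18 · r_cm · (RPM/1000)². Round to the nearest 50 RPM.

23350 RPM

RCF_original = 11.18 × 16.5 × (33.92)² = 11.18 × 16.5 × 1,150.5664 ≈ 212,245 × g
Target RCF = 0.8 × 212,245 ≈ 169,796 × g
Your rotor: r = 557 mm / 2 = 278.5 mm = 27.85 cm
169,796 = 11.18 × 27.85 × (N/1000)²
(N/1000)² = 169,796 / 311.363 = 545.3313
N = 1000 × √545.3313 ≈ 23,352.3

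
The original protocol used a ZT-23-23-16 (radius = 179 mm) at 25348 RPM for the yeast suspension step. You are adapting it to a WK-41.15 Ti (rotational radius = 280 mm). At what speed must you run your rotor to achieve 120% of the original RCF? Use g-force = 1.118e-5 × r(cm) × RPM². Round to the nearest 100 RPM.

≈ 22200 RPM

Original rotor: r = 179 mm = 17.9 cm
RCF_original = 1.118 × 10⁻⁵ × 17.9 × (25348)² = 1.118 × 10⁻⁵ × 17.9 × 642,521,104 ≈ 128,582.6 × g
Target RCF = 1.2 × 128,582.6 ≈ 154,299.1 × g
Your rotor: r = 280 mm = 28.0 cm
154,299.1 = 1.118 × 10⁻⁵ × 28 × N²
N² = 154,299.1 / (31.304 × 10⁻⁵) = 492,905,380
N ≈ √492,905,380 ≈ 22,201.5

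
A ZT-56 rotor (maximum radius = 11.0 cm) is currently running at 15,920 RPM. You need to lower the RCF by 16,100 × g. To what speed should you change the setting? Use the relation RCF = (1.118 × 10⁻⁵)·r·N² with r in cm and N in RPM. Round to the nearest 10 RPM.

Current RCF = 1.118 × 10⁻⁵ × 11 × (15920)² = 1.118 × 10⁻⁵ × 11 × 253,446,400 ≈ 31,168.8 × g
Target RCF = 31,168.8 − 16,100 = 15,068.8 × g
N² = 15,068.8 / (12.298 × 10⁻⁵) = 122,530,493
N ≈ √122,530,493 ≈ 11,069.3

11070 RPM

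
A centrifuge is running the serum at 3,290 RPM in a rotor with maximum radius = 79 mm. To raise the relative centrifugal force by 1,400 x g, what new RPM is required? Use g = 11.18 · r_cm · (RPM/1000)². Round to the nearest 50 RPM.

N₂ ≈ 5150 RPM

r = 79 mm = 7.9 cm
Current RCF = 11.18 × 7.9 × (3.29)² = 11.18 × 7.9 × 10.8241 ≈ 956 × g
Target RCF = 956 + 1,400 = 2,356 × g
(N/1000)² = 2,356 / 88.322 = 26.67512
N = 1000 × √26.67512 ≈ 5,164.8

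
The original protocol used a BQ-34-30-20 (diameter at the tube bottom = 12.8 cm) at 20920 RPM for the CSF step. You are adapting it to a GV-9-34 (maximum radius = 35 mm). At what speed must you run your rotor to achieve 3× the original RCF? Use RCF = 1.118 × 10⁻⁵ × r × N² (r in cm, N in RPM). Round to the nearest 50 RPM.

Original rotor: r = 12.8 / 2 = 6.4 cm
RCF_original = 1.118 × 10⁻⁵ × 6.4 × (20920)² = 1.118 × 10⁻⁵ × 6.4 × 437,646,400 ≈ 31,314.5 × g
Target RCF = 3 × 31,314.5 ≈ 93,943.5 × g
Your rotor: r = 35 mm = 3.5 cm
93,943.5 = 1.118 × 10⁻⁵ × 3.5 × N²
N² = 93,943.5 / (3.913 × 10⁻⁵) = 2,400,805,009
N ≈ √2,400,805,009 ≈ 48,998.0

≈ 49000 RPM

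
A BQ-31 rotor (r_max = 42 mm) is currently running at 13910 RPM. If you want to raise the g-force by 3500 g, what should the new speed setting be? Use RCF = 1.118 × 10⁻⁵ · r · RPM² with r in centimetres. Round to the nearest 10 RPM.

≈ 16370 RPM

r = 42 mm = 4.2 cm
Current RCF = 1.118 × 10⁻⁵ × 4.2 × (13910)² = 1.118 × 10⁻⁵ × 4.2 × 193,488,100 ≈ 9,085.4 × g
Target RCF = 9,085.4 + 3,500 = 12,585.4 × g
N² = 12,585.4 / (4.6956 × 10⁻⁵) = 268,025,385
N ≈ √268,025,385 ≈ 16,371.5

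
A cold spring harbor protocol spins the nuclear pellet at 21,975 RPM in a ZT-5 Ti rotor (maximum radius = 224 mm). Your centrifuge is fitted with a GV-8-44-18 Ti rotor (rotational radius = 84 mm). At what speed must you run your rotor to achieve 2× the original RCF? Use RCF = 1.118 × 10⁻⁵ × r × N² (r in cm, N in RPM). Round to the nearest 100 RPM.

Original rotor: r = 224 mm = 22.4 cm
RCF_original = 1.118 × 10⁻⁵ × 22.4 × (21975)² = 1.118 × 10⁻⁵ × 22.4 × 482,900,625 ≈ 120,933.8 × g
Target RCF = 2 × 120,933.8 ≈ 241,867.6 × g
Your rotor: r = 84 mm = 8.4 cm
241,867.6 = 1.118 × 10⁻⁵ × 8.4 × N²
N² = 241,867.6 / (9.3912 × 10⁻⁵) = 2,575,470,653
N ≈ √2,575,470,653 ≈ 50,749.1

≈ 50700 RPM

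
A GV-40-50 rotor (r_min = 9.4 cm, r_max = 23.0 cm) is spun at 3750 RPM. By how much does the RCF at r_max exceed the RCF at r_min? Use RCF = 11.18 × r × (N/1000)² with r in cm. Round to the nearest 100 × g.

RCF_max = 11.18 × 23 × (3.75)² = 11.18 × 23 × 14.0625 ≈ 3,616 × g
RCF_min = 11.18 × 9.4 × (3.75)² = 11.18 × 9.4 × 14.0625 ≈ 1,477.9 × g
ΔRCF = 3,616 − 1,477.9 = 2,138.1

ΔRCF ≈ 2100 g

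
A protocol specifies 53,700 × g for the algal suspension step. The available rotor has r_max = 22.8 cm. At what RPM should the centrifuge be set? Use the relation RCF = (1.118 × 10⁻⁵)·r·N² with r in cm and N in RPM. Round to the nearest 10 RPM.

N ≈ 14510 RPM

53,700 = 1.118 × 10⁻⁵ × 22.8 × N²
N² = 53,700 / (25.4904 × 10⁻⁵) = 210,667,545
N ≈ √210,667,545 ≈ 14,514.4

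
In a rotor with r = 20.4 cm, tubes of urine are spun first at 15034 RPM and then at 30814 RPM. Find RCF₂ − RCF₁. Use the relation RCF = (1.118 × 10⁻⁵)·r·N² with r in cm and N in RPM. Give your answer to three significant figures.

RCF₁ = 1.118 × 10⁻⁵ × 20.4 × (15034)² = 1.118 × 10⁻⁵ × 20.4 × 226,021,156 ≈ 51,549.1 × g
RCF₂ = 1.118 × 10⁻⁵ × 20.4 × (30814)² = 1.118 × 10⁻⁵ × 20.4 × 949,502,596 ≈ 216,555 × g
Increase = 216,555 − 51,549.1 = 165,005.9

≈ 165000 ×g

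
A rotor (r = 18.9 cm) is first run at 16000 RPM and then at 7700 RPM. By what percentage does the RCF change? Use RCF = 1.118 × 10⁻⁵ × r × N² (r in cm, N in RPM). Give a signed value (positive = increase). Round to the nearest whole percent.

RCF ∝ N², so the ratio is (7700/16000)² = (0.481250)² = 0.2316.
Change = 0.2316 − 1 = -0.7684 → -76.8%.

-77%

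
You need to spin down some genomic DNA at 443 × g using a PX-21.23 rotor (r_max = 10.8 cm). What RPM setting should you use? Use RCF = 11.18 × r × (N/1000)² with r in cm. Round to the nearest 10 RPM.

443 = 11.18 × 10.8 × (N/1000)²
(N/1000)² = 443 / 120.744 = 3.668919
N = 1000 × √3.668919 ≈ 1,915.4

1920 RPM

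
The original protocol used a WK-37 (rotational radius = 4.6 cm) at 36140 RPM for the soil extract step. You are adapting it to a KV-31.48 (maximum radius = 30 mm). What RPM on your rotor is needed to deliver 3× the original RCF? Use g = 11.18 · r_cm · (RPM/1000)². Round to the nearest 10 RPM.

77510 RPM

RCF_original = 11.18 × 4.6 × (36.14)² = 11.18 × 4.6 × 1,306.0996 ≈ 67,170.1 × g
Target RCF = 3 × 67,170.1 ≈ 201,510.3 × g
Your rotor: r = 30 mm = 3.0 cm
201,510.3 = 11.18 × 3 × (N/1000)²
(N/1000)² = 201,510.3 / 33.54 = 6008.059
N = 1000 × √6008.059 ≈ 77,511.7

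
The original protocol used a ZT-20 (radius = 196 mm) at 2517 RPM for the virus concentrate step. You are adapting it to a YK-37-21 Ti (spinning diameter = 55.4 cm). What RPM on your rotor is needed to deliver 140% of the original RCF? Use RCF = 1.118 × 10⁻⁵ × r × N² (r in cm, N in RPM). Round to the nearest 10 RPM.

2510 RPM

Original rotor: r = 196 mm = 19.6 cm
RCF = 1.118 × 10⁻⁵ × r × N²
RCF_original = 1.118 × 10⁻⁵ × 19.6 × (2517)² = 1.118 × 10⁻⁵ × 19.6 × 6,335,289 ≈ 1,388.2 × g
Target RCF = 1.4 × 1,388.2 ≈ 1,943.5 × g
Your rotor: r = 55.4 / 2 = 27.7 cm
1,943.5 = 1.118 × 10⁻⁵ × 27.7 × N²
N² = 1,943.5 / (30.9686 × 10⁻⁵) = 6,275,712
N ≈ √6,275,712 ≈ 2,505.1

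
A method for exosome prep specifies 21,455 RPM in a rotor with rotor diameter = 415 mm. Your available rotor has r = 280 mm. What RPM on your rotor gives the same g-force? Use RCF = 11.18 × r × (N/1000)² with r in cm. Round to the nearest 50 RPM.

18450 RPM

Original rotor: r = 415 mm / 2 = 207.5 mm = 20.75 cm
RCF_original = 11.18 × 20.75 × (21.455)² = 11.18 × 20.75 × 460.317025 ≈ 106,786.6 × g
Your rotor: r = 280 mm = 28.0 cm
106,786.6 = 11.18 × 28 × (N/1000)²
(N/1000)² = 106,786.6 / 313.04 = 341.1277
N = 1000 × √341.1277 ≈ 18,469.6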